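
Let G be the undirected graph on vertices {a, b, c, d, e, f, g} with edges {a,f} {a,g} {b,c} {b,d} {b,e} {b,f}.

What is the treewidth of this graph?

A width-1 tree decomposition is:
Bags: B1 = {b, e}  B2 = {b, f}  B3 = {b, c}  B4 = {b, d}  B5 = {a, f}  B6 = {a, g}
Tree: B1–B2, B1–B3, B1–B4, B2–B5, B5–B6
Each bag holds 2 vertices, so the decomposition has width 1, which upper-bounds the treewidth. Since G has at least one edge (e.g. e–b), it is not an edgeless graph, so tw(G) ≥ 1. The upper and lower bounds meet at 1, so that is the treewidth.

1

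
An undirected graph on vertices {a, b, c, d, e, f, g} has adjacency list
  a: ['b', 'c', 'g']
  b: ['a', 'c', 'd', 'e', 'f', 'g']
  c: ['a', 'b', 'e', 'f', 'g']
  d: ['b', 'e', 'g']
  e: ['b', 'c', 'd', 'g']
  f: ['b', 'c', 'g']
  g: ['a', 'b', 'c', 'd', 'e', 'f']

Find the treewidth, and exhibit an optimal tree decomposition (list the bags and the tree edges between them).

Each bag holds 4 vertices, so the decomposition has width 3, which upper-bounds the treewidth. Conversely, {b, d, e, g} is a clique of size 4, and the vertices of any clique must share a bag in every tree decomposition; so some bag has ≥ 4 vertices and tw(G) ≥ 3. Hence tw(G) = 3 exactly.

Treewidth 3.
Bags: B1 = {b, c, f, g}  B2 = {a, b, c, g}  B3 = {b, c, e, g}  B4 = {b, d, e, g}
Tree: B1–B2, B2–B3, B3–B4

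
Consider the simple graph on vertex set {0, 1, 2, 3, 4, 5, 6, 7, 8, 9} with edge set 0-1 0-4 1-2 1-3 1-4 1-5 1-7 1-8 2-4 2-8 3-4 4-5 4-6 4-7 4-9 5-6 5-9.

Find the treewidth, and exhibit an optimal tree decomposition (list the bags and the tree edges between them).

Treewidth 2.
One optimal decomposition is:
Bags: B1 = {1, 3, 4}  B2 = {1, 2, 4}  B3 = {1, 4, 5}  B4 = {4, 5, 6}  B5 = {0, 1, 4}  B6 = {1, 2, 8}  B7 = {1, 4, 7}  B8 = {4, 5, 9}
Tree: B1–B2, B2–B3, B3–B4, B1–B5, B2–B6, B5–B7, B4–B8

Each bag holds 3 vertices, so the decomposition has width 2, which upper-bounds the treewidth. Conversely, {1, 2, 8} is a clique of size 3, and the vertices of any clique must share a bag in every tree decomposition; so some bag has ≥ 3 vertices and tw(G) ≥ 2. Therefore the treewidth is 2.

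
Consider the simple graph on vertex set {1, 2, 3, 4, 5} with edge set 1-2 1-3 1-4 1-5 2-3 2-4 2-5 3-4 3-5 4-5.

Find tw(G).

A width-4 tree decomposition is:
Bags: B1 = {1, 2, 3, 4, 5}
Tree: (single bag)
With just one bag of size 5, the width is 5 − 1 = 4, so tw(G) ≤ 4. Conversely, {1, 2, 3, 4, 5} is a clique of size 5, and the vertices of any clique must share a bag in every tree decomposition; so some bag has ≥ 5 vertices and tw(G) ≥ 4. Hence tw(G) = 4 exactly.

4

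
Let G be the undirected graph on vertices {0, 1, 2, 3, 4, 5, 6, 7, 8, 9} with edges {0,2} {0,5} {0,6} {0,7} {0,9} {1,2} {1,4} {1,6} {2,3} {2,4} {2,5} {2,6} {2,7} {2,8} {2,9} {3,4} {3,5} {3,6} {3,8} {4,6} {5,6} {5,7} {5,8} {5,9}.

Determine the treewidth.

3

A width-3 tree decomposition is:
Bags: B1 = {2, 3, 4, 6}  B2 = {2, 3, 5, 6}  B3 = {0, 2, 5, 6}  B4 = {0, 2, 5, 9}  B5 = {1, 2, 4, 6}  B6 = {0, 2, 5, 7}  B7 = {2, 3, 5, 8}
Tree: B1–B2, B2–B3, B3–B4, B1–B5, B4–B6, B2–B7
Every bag has size at most 4, so the width is 4 − 1 = 3 and tw(G) ≤ 3. On the other hand G contains the 4-clique {1, 2, 4, 6}. A clique must lie in a single bag of any decomposition, so no decomposition can have width below 3. Combining the bounds, tw(G) = 3.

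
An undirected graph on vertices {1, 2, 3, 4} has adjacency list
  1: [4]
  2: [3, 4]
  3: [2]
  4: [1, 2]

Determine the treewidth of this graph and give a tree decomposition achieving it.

Every bag has size at most 2, so the width is 2 − 1 = 1 and tw(G) ≤ 1. Any graph with an edge has treewidth ≥ 1, and G has the edge 1–4. Therefore the treewidth is 1.

Treewidth 1.
One optimal decomposition is:
Bags: B1 = {1, 4}  B2 = {2, 4}  B3 = {2, 3}
Tree: B1–B2, B2–B3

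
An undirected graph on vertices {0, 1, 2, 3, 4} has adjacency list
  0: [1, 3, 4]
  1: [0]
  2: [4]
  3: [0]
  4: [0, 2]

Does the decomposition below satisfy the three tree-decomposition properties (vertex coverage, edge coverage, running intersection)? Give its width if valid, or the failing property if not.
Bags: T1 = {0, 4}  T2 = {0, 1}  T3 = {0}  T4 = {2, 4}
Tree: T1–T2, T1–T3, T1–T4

A tree decomposition must satisfy three properties: every vertex lies in some bag; for every edge, both endpoints lie together in some bag; and for every vertex, the bags containing it form a connected subtree. Here vertex 3 appears in no bag, so the decomposition is invalid.

No — vertex 3 appears in no bag.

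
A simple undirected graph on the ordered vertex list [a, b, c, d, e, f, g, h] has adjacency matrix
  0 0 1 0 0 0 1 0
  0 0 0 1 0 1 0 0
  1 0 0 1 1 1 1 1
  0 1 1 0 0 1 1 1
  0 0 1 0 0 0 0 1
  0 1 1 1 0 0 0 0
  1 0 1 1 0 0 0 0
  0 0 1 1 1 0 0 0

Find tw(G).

2

A width-2 tree decomposition is:
Bags: B1 = {c, d, h}  B2 = {c, d, g}  B3 = {c, d, f}  B4 = {c, e, h}  B5 = {a, c, g}  B6 = {b, d, f}
Tree: B1–B2, B1–B3, B1–B4, B2–B5, B3–B6
Every bag has size at most 3, so the width is 3 − 1 = 2 and tw(G) ≤ 2. On the other hand G contains the 3-clique {c, d, g}. A clique must lie in a single bag of any decomposition, so no decomposition can have width below 2. Combining the bounds, tw(G) = 2.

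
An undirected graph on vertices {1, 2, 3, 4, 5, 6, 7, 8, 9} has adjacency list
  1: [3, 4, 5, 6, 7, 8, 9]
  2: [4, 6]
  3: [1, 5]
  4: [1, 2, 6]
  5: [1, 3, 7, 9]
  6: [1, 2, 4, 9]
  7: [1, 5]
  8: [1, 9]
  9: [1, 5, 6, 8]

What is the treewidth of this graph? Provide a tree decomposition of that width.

Treewidth 2.
One such decomposition:
Bags: B1 = {1, 3, 5}  B2 = {1, 5, 9}  B3 = {1, 6, 9}  B4 = {1, 4, 6}  B5 = {1, 8, 9}  B6 = {2, 4, 6}  B7 = {1, 5, 7}
Tree: B1–B2, B2–B3, B3–B4, B3–B5, B4–B6, B2–B7

Each bag holds 3 vertices, so the decomposition has width 2, which upper-bounds the treewidth. For the lower bound, the 3 vertices {1, 8, 9} are pairwise adjacent, and any tree decomposition puts a clique entirely inside one bag — forcing width ≥ 2. Hence tw(G) = 2 exactly.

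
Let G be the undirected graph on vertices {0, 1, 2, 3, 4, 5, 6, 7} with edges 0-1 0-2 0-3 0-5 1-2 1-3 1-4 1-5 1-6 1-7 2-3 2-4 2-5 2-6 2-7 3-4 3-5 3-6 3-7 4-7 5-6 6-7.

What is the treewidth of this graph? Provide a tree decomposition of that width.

Each bag holds 5 vertices, so the decomposition has width 4, which upper-bounds the treewidth. On the other hand G contains the 5-clique {1, 2, 3, 4, 7}. A clique must lie in a single bag of any decomposition, so no decomposition can have width below 4. Hence tw(G) = 4 exactly.

Treewidth 4.
One such decomposition:
Bags: B1 = {0, 1, 2, 3, 5}  B2 = {1, 2, 3, 5, 6}  B3 = {1, 2, 3, 6, 7}  B4 = {1, 2, 3, 4, 7}
Tree: B1–B2, B2–B3, B3–B4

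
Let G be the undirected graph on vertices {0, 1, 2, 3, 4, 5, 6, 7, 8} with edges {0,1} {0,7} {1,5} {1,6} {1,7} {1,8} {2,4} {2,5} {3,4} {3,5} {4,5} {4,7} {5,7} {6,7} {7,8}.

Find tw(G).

2

A width-2 tree decomposition is:
Bags: B1 = {4, 5, 7}  B2 = {1, 5, 7}  B3 = {1, 6, 7}  B4 = {0, 1, 7}  B5 = {2, 4, 5}  B6 = {3, 4, 5}  B7 = {1, 7, 8}
Tree: B1–B2, B2–B3, B2–B4, B1–B5, B5–B6, B4–B7
Every bag has size at most 3, so the width is 3 − 1 = 2 and tw(G) ≤ 2. On the other hand G contains the 3-clique {2, 4, 5}. A clique must lie in a single bag of any decomposition, so no decomposition can have width below 2. Hence tw(G) = 2 exactly.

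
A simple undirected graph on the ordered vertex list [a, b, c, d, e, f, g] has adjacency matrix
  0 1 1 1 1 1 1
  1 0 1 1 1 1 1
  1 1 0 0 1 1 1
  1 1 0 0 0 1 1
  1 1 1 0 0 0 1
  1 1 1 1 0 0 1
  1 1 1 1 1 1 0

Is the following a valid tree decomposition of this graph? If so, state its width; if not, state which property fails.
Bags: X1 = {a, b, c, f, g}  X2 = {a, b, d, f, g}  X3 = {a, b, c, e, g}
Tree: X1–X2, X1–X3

Checking the three conditions: (i) the bags cover all of {a, b, c, d, e, f, g}; (ii) for each edge, some bag contains both endpoints; (iii) the bags containing any fixed vertex form a subtree. All hold, so the decomposition is valid with width 5 − 1 = 4.

Yes; width 4.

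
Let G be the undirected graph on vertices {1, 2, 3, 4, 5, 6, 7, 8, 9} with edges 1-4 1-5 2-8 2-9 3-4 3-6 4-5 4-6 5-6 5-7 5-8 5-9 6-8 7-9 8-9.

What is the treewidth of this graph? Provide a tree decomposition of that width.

Treewidth 2.
One optimal decomposition is:
Bags: B1 = {4, 5, 6}  B2 = {1, 4, 5}  B3 = {5, 6, 8}  B4 = {3, 4, 6}  B5 = {5, 8, 9}  B6 = {2, 8, 9}  B7 = {5, 7, 9}
Tree: B1–B2, B1–B3, B1–B4, B3–B5, B5–B6, B5–B7

Every bag has size at most 3, so the width is 3 − 1 = 2 and tw(G) ≤ 2. For the lower bound, the 3 vertices {2, 8, 9} are pairwise adjacent, and any tree decomposition puts a clique entirely inside one bag — forcing width ≥ 2. The upper and lower bounds meet at 2, so that is the treewidth.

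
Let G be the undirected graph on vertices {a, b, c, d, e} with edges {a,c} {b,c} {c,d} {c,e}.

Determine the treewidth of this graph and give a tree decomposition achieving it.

Every bag has size at most 2, so the width is 2 − 1 = 1 and tw(G) ≤ 1. Any graph with an edge has treewidth ≥ 1, and G has the edge c–d. Hence tw(G) = 1 exactly.

Treewidth 1.
One such decomposition:
Bags: B1 = {c, d}  B2 = {c, e}  B3 = {a, c}  B4 = {b, c}
Tree: B1–B2, B2–B3, B2–B4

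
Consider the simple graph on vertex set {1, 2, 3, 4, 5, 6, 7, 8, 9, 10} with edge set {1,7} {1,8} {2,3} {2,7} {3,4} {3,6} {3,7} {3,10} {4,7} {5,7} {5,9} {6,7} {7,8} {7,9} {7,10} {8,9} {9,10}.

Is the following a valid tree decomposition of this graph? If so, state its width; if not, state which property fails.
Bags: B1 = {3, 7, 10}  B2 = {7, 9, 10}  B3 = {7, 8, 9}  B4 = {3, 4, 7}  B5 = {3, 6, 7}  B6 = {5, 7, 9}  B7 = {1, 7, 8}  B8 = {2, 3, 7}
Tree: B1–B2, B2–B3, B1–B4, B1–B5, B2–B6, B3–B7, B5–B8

Yes; width 2.

Vertex coverage: the bags together contain {1, 2, 3, 4, 5, 6, 7, 8, 9, 10}, the full vertex set. Edge coverage: each edge of G has both endpoints in at least one bag. Running intersection: for every vertex, the bags containing it form a connected subtree. All three properties hold, so this is a valid tree decomposition of width max|bag| − 1 = 2, and hence tw(G) ≤ 2.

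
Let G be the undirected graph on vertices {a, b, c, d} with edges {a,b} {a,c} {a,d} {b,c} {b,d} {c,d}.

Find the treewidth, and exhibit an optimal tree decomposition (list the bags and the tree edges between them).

With just one bag of size 4, the width is 4 − 1 = 3, so tw(G) ≤ 3. Conversely, {a, b, c, d} is a clique of size 4, and the vertices of any clique must share a bag in every tree decomposition; so some bag has ≥ 4 vertices and tw(G) ≥ 3. The upper and lower bounds meet at 3, so that is the treewidth.

Treewidth 3.
Bags: B1 = {a, b, c, d}
Tree: (single bag)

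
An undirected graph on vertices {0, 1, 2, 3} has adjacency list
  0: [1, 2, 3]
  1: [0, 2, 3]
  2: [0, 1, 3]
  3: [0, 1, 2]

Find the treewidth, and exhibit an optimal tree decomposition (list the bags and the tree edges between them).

Treewidth 3.
One such decomposition:
Bags: B1 = {0, 1, 2, 3}
Tree: (single bag)

With just one bag of size 4, the width is 4 − 1 = 3, so tw(G) ≤ 3. On the other hand G contains the 4-clique {0, 1, 2, 3}. A clique must lie in a single bag of any decomposition, so no decomposition can have width below 3. Therefore the treewidth is 3.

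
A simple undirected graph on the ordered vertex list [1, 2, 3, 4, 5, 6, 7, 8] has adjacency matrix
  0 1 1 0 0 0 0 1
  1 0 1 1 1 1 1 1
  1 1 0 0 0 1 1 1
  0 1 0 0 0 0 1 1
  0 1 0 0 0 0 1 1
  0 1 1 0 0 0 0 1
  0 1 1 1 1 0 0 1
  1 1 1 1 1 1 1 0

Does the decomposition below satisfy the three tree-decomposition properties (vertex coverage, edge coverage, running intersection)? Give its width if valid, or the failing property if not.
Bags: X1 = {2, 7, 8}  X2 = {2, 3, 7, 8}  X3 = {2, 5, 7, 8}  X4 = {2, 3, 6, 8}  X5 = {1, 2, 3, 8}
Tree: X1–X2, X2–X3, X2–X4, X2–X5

No — vertex 4 appears in no bag.

A tree decomposition must satisfy three properties: every vertex lies in some bag; for every edge, both endpoints lie together in some bag; and for every vertex, the bags containing it form a connected subtree. Here vertex 4 appears in no bag, so the decomposition is invalid.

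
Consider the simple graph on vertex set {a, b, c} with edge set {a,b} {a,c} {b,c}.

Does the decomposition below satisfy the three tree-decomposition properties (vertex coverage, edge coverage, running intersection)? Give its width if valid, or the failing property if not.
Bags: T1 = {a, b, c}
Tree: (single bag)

Vertex coverage: the bags together contain {a, b, c}, the full vertex set. Edge coverage: each edge of G has both endpoints in at least one bag. Running intersection: for every vertex, the bags containing it form a connected subtree. All three properties hold, so this is a valid tree decomposition of width max|bag| − 1 = 2, and hence tw(G) ≤ 2.

Yes; width 2.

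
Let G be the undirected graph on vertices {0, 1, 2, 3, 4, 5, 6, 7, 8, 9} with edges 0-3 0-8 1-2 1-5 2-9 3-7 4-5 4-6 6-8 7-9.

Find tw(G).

A width-2 tree decomposition is:
Bags: B1 = {2, 7, 9}  B2 = {2, 3, 7}  B3 = {0, 2, 3}  B4 = {0, 2, 8}  B5 = {2, 6, 8}  B6 = {2, 4, 6}  B7 = {2, 4, 5}  B8 = {1, 2, 5}
Tree: B1–B2, B2–B3, B3–B4, B4–B5, B5–B6, B6–B7, B7–B8
Every bag has size at most 3, so the width is 3 − 1 = 2 and tw(G) ≤ 2. For the lower bound, G contains the cycle 2–9–7–3–0–8–6–4–5–1–2, so G is not a forest; only forests have treewidth ≤ 1, hence tw(G) ≥ 2. Hence tw(G) = 2 exactly.

2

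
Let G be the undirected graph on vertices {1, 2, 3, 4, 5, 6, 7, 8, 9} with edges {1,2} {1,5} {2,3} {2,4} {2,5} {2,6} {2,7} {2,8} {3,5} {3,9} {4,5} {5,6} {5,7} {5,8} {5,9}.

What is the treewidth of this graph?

2

A width-2 tree decomposition is:
Bags: B1 = {2, 5, 7}  B2 = {2, 3, 5}  B3 = {2, 5, 6}  B4 = {2, 5, 8}  B5 = {2, 4, 5}  B6 = {3, 5, 9}  B7 = {1, 2, 5}
Tree: B1–B2, B2–B3, B3–B4, B4–B5, B2–B6, B2–B7
The largest bag has 3 vertices, giving width 2; this decomposition certifies tw(G) ≤ 2. Conversely, {3, 5, 9} is a clique of size 3, and the vertices of any clique must share a bag in every tree decomposition; so some bag has ≥ 3 vertices and tw(G) ≥ 2. Hence tw(G) = 2 exactly.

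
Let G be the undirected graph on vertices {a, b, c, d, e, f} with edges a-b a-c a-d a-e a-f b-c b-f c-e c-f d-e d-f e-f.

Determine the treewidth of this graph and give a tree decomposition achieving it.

Treewidth 3.
One optimal decomposition is:
Bags: B1 = {a, d, e, f}  B2 = {a, c, e, f}  B3 = {a, b, c, f}
Tree: B1–B2, B2–B3

The largest bag has 4 vertices, giving width 3; this decomposition certifies tw(G) ≤ 3. On the other hand G contains the 4-clique {a, d, e, f}. A clique must lie in a single bag of any decomposition, so no decomposition can have width below 3. The upper and lower bounds meet at 3, so that is the treewidth.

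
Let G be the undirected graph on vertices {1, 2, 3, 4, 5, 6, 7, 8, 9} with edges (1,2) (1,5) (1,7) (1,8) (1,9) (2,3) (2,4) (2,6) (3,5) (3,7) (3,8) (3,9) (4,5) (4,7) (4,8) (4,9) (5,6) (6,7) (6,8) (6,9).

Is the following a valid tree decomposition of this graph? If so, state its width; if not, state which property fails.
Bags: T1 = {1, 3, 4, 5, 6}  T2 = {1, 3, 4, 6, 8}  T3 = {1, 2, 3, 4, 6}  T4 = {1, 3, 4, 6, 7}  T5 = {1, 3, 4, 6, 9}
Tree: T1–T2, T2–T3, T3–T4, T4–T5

Yes; width 4.

Checking the three conditions: (i) the bags cover all of {1, 2, 3, 4, 5, 6, 7, 8, 9}; (ii) for each edge, some bag contains both endpoints; (iii) the bags containing any fixed vertex form a subtree. All hold, so the decomposition is valid with width 5 − 1 = 4.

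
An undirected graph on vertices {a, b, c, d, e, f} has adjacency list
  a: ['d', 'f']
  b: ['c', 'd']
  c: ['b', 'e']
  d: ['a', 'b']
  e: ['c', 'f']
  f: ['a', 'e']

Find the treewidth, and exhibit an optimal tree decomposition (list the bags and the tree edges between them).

Treewidth 2.
One optimal decomposition is:
Bags: B1 = {a, b, d}  B2 = {a, b, f}  B3 = {b, e, f}  B4 = {b, c, e}
Tree: B1–B2, B2–B3, B3–B4

The largest bag has 3 vertices, giving width 2; this decomposition certifies tw(G) ≤ 2. Since b–d–a–f–e–c–b is a cycle in G, G is not acyclic. Forests are exactly the graphs of treewidth ≤ 1, so tw(G) ≥ 2. Therefore the treewidth is 2.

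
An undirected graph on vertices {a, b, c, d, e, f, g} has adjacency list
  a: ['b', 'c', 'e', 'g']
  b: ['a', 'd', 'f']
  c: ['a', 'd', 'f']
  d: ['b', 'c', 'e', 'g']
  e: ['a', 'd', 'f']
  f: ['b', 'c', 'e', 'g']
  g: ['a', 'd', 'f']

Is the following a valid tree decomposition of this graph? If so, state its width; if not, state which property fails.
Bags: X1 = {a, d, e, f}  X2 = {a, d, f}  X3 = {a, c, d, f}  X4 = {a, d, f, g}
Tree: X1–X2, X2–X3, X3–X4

A tree decomposition must satisfy three properties: every vertex lies in some bag; for every edge, both endpoints lie together in some bag; and for every vertex, the bags containing it form a connected subtree. Here vertex b appears in no bag, so the decomposition is invalid.

No — vertex b appears in no bag.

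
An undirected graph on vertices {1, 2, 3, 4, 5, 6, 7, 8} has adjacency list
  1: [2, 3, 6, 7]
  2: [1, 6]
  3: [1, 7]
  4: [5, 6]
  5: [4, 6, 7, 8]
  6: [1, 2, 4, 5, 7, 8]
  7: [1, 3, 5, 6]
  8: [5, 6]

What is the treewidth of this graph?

2

A width-2 tree decomposition is:
Bags: B1 = {5, 6, 7}  B2 = {5, 6, 8}  B3 = {4, 5, 6}  B4 = {1, 6, 7}  B5 = {1, 3, 7}  B6 = {1, 2, 6}
Tree: B1–B2, B2–B3, B1–B4, B4–B5, B4–B6
The largest bag has 3 vertices, giving width 2; this decomposition certifies tw(G) ≤ 2. On the other hand G contains the 3-clique {1, 3, 7}. A clique must lie in a single bag of any decomposition, so no decomposition can have width below 2. The upper and lower bounds meet at 2, so that is the treewidth.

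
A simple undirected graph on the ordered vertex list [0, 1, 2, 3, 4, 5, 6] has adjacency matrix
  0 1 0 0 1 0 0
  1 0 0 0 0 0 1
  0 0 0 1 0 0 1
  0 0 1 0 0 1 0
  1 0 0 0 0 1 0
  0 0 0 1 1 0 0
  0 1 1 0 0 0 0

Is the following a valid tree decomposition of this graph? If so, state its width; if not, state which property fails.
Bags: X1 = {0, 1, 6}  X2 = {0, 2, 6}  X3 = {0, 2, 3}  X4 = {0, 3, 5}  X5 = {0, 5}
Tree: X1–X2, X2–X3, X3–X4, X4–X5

No — vertex 4 appears in no bag.

A tree decomposition must satisfy three properties: every vertex lies in some bag; for every edge, both endpoints lie together in some bag; and for every vertex, the bags containing it form a connected subtree. Here vertex 4 appears in no bag, so the decomposition is invalid.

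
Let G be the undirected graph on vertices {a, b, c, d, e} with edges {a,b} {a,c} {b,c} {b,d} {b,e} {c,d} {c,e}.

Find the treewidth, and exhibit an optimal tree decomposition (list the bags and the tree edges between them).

Treewidth 2.
Bags: B1 = {a, b, c}  B2 = {b, c, d}  B3 = {b, c, e}
Tree: B1–B2, B1–B3

Every bag has size at most 3, so the width is 3 − 1 = 2 and tw(G) ≤ 2. On the other hand G contains the 3-clique {b, c, d}. A clique must lie in a single bag of any decomposition, so no decomposition can have width below 2. Therefore the treewidth is 2.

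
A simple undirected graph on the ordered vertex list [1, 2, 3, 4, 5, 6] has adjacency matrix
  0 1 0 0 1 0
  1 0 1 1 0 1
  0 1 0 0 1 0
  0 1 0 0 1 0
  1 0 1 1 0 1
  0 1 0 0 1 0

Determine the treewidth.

A width-2 tree decomposition is:
Bags: B1 = {2, 4, 5}  B2 = {1, 2, 5}  B3 = {2, 5, 6}  B4 = {2, 3, 5}
Tree: B1–B2, B2–B3, B3–B4
The largest bag has 3 vertices, giving width 2; this decomposition certifies tw(G) ≤ 2. For the lower bound, G contains the cycle 4–5–1–2–4, so G is not a forest; only forests have treewidth ≤ 1, hence tw(G) ≥ 2. Combining the bounds, tw(G) = 2.

2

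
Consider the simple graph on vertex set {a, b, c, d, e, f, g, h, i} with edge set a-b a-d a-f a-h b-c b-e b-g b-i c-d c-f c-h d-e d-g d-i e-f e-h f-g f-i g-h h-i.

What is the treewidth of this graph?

A width-4 tree decomposition is:
Bags: B1 = {b, d, f, h, i}  B2 = {b, d, f, g, h}  B3 = {b, d, e, f, h}  B4 = {a, b, d, f, h}  B5 = {b, c, d, f, h}
Tree: B1–B2, B2–B3, B3–B4, B4–B5
Each bag holds 5 vertices, so the decomposition has width 4, which upper-bounds the treewidth. For the lower bound: the 5 vertex sets {d,i}, {g,h}, {b,e}, {f}, {a} are disjoint, each induces a connected subgraph, and every pair is joined by at least one edge of G. Contracting each set to a single vertex therefore yields K_{5} as a minor, and since treewidth is minor-monotone, tw(G) ≥ tw(K_{5}) = 4. The upper and lower bounds meet at 4, so that is the treewidth.

4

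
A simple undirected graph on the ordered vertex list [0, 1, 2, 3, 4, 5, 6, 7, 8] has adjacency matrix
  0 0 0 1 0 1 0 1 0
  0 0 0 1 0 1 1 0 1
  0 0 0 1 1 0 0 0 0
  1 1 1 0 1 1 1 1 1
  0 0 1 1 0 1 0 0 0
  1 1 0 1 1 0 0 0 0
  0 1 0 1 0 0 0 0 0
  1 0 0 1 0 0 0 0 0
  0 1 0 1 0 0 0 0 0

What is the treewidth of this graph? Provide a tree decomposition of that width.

Treewidth 2.
Bags: B1 = {1, 3, 5}  B2 = {1, 3, 6}  B3 = {0, 3, 5}  B4 = {3, 4, 5}  B5 = {0, 3, 7}  B6 = {1, 3, 8}  B7 = {2, 3, 4}
Tree: B1–B2, B1–B3, B1–B4, B3–B5, B1–B6, B4–B7

Each bag holds 3 vertices, so the decomposition has width 2, which upper-bounds the treewidth. Conversely, {0, 3, 5} is a clique of size 3, and the vertices of any clique must share a bag in every tree decomposition; so some bag has ≥ 3 vertices and tw(G) ≥ 2. Therefore the treewidth is 2.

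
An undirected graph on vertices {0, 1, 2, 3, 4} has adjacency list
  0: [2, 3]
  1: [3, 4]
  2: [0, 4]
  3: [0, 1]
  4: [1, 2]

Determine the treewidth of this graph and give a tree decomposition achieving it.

The largest bag has 3 vertices, giving width 2; this decomposition certifies tw(G) ≤ 2. For the lower bound, G contains the cycle 4–2–0–3–1–4, so G is not a forest; only forests have treewidth ≤ 1, hence tw(G) ≥ 2. Therefore the treewidth is 2.

Treewidth 2.
One such decomposition:
Bags: B1 = {0, 2, 4}  B2 = {0, 3, 4}  B3 = {1, 3, 4}
Tree: B1–B2, B2–B3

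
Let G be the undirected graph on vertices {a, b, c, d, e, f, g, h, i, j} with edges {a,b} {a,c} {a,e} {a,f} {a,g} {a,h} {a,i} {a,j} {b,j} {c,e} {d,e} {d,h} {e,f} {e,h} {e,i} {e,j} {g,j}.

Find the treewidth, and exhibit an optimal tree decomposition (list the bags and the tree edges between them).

Treewidth 2.
Bags: B1 = {a, e, j}  B2 = {a, e, h}  B3 = {a, g, j}  B4 = {a, e, f}  B5 = {d, e, h}  B6 = {a, e, i}  B7 = {a, c, e}  B8 = {a, b, j}
Tree: B1–B2, B1–B3, B1–B4, B2–B5, B2–B6, B2–B7, B3–B8

The largest bag has 3 vertices, giving width 2; this decomposition certifies tw(G) ≤ 2. On the other hand G contains the 3-clique {d, e, h}. A clique must lie in a single bag of any decomposition, so no decomposition can have width below 2. The upper and lower bounds meet at 2, so that is the treewidth.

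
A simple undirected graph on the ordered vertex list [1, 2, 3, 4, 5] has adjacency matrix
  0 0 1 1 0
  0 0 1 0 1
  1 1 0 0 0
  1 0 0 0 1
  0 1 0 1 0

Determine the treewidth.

2

A width-2 tree decomposition is:
Bags: B1 = {1, 2, 3}  B2 = {1, 2, 5}  B3 = {1, 4, 5}
Tree: B1–B2, B2–B3
Every bag has size at most 3, so the width is 3 − 1 = 2 and tw(G) ≤ 2. Since 1–3–2–5–4–1 is a cycle in G, G is not acyclic. Forests are exactly the graphs of treewidth ≤ 1, so tw(G) ≥ 2. Therefore the treewidth is 2.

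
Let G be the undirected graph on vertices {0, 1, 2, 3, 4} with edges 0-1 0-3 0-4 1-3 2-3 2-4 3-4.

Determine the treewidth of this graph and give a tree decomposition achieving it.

The largest bag has 3 vertices, giving width 2; this decomposition certifies tw(G) ≤ 2. Conversely, {0, 1, 3} is a clique of size 3, and the vertices of any clique must share a bag in every tree decomposition; so some bag has ≥ 3 vertices and tw(G) ≥ 2. Therefore the treewidth is 2.

Treewidth 2.
One such decomposition:
Bags: B1 = {0, 3, 4}  B2 = {2, 3, 4}  B3 = {0, 1, 3}
Tree: B1–B2, B1–B3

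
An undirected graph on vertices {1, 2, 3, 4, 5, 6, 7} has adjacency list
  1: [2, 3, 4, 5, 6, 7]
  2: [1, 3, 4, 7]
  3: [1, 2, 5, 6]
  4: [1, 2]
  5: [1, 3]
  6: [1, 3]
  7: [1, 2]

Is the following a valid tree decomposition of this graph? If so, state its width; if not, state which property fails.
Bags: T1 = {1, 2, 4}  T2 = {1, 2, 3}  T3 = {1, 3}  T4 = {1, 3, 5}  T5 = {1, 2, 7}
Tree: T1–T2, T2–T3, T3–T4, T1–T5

A tree decomposition must satisfy three properties: every vertex lies in some bag; for every edge, both endpoints lie together in some bag; and for every vertex, the bags containing it form a connected subtree. Here vertex 6 appears in no bag, so the decomposition is invalid.

No — vertex 6 appears in no bag.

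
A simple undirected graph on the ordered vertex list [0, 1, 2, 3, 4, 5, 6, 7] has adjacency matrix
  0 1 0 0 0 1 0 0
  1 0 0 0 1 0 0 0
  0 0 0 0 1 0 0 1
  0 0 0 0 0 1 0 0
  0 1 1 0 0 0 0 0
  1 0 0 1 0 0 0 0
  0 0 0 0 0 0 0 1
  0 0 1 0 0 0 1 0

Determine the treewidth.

1

A width-1 tree decomposition is:
Bags: B1 = {6, 7}  B2 = {2, 7}  B3 = {2, 4}  B4 = {1, 4}  B5 = {0, 1}  B6 = {0, 5}  B7 = {3, 5}
Tree: B1–B2, B2–B3, B3–B4, B4–B5, B5–B6, B6–B7
Every bag has size at most 2, so the width is 2 − 1 = 1 and tw(G) ≤ 1. G has an edge, so its treewidth is at least 1. Hence tw(G) = 1 exactly.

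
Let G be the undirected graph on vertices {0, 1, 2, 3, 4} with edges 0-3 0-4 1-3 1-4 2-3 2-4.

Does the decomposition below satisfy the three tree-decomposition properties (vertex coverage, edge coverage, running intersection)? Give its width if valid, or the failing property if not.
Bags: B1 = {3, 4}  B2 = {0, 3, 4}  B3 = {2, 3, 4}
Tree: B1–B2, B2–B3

A tree decomposition must satisfy three properties: every vertex lies in some bag; for every edge, both endpoints lie together in some bag; and for every vertex, the bags containing it form a connected subtree. Here vertex 1 appears in no bag, so the decomposition is invalid.

No — vertex 1 appears in no bag.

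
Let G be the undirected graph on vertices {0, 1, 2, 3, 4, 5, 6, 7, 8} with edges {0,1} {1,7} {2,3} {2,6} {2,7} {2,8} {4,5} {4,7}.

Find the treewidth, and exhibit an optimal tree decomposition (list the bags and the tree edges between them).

Treewidth 1.
One such decomposition:
Bags: B1 = {0, 1}  B2 = {1, 7}  B3 = {2, 7}  B4 = {4, 7}  B5 = {4, 5}  B6 = {2, 3}  B7 = {2, 8}  B8 = {2, 6}
Tree: B1–B2, B2–B3, B2–B4, B4–B5, B3–B6, B3–B7, B3–B8

The largest bag has 2 vertices, giving width 1; this decomposition certifies tw(G) ≤ 1. Since G has at least one edge (e.g. 0–1), it is not an edgeless graph, so tw(G) ≥ 1. Hence tw(G) = 1 exactly.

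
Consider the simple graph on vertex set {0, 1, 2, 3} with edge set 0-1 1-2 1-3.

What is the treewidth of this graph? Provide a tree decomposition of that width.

Treewidth 1.
Bags: B1 = {1, 3}  B2 = {0, 1}  B3 = {1, 2}
Tree: B1–B2, B2–B3

Each bag holds 2 vertices, so the decomposition has width 1, which upper-bounds the treewidth. Any graph with an edge has treewidth ≥ 1, and G has the edge 1–3. Hence tw(G) = 1 exactly.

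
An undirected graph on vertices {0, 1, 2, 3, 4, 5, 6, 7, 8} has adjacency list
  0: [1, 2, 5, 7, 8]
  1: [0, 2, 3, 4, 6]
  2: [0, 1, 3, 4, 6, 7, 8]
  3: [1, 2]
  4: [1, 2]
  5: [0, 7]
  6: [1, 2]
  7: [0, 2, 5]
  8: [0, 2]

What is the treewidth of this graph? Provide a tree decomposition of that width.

Treewidth 2.
Bags: B1 = {1, 2, 4}  B2 = {0, 1, 2}  B3 = {0, 2, 8}  B4 = {0, 2, 7}  B5 = {1, 2, 6}  B6 = {1, 2, 3}  B7 = {0, 5, 7}
Tree: B1–B2, B2–B3, B3–B4, B2–B5, B2–B6, B4–B7

Every bag has size at most 3, so the width is 3 − 1 = 2 and tw(G) ≤ 2. On the other hand G contains the 3-clique {0, 2, 8}. A clique must lie in a single bag of any decomposition, so no decomposition can have width below 2. Combining the bounds, tw(G) = 2.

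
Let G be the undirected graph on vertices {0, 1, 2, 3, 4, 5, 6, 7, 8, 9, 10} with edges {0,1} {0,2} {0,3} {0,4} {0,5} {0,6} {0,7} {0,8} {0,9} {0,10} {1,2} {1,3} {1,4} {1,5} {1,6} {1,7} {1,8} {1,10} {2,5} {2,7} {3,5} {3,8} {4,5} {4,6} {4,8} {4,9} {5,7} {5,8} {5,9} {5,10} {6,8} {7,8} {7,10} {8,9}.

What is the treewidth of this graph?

4

A width-4 tree decomposition is:
Bags: B1 = {0, 1, 5, 7, 8}  B2 = {0, 1, 4, 5, 8}  B3 = {0, 1, 2, 5, 7}  B4 = {0, 1, 5, 7, 10}  B5 = {0, 1, 4, 6, 8}  B6 = {0, 4, 5, 8, 9}  B7 = {0, 1, 3, 5, 8}
Tree: B1–B2, B1–B3, B1–B4, B2–B5, B2–B6, B2–B7
The largest bag has 5 vertices, giving width 4; this decomposition certifies tw(G) ≤ 4. For the lower bound, the 5 vertices {0, 1, 3, 5, 8} are pairwise adjacent, and any tree decomposition puts a clique entirely inside one bag — forcing width ≥ 4. Hence tw(G) = 4 exactly.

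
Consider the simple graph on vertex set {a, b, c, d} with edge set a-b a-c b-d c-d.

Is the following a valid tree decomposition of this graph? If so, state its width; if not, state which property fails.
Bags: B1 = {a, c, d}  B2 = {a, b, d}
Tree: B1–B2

Every vertex of G appears in some bag (union = {a, b, c, d}); every edge is covered by a bag; and for each vertex v the set of bags containing v is connected in the bag tree. The decomposition is therefore valid. The largest bag has 3 vertices, so the width is 2.

Yes; width 2.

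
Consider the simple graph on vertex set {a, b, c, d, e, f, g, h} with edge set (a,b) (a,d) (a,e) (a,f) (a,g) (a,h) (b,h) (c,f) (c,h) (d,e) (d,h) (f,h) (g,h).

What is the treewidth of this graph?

2

A width-2 tree decomposition is:
Bags: B1 = {a, f, h}  B2 = {a, b, h}  B3 = {a, d, h}  B4 = {a, g, h}  B5 = {a, d, e}  B6 = {c, f, h}
Tree: B1–B2, B1–B3, B1–B4, B3–B5, B1–B6
Every bag has size at most 3, so the width is 3 − 1 = 2 and tw(G) ≤ 2. For the lower bound, the 3 vertices {a, d, e} are pairwise adjacent, and any tree decomposition puts a clique entirely inside one bag — forcing width ≥ 2. Therefore the treewidth is 2.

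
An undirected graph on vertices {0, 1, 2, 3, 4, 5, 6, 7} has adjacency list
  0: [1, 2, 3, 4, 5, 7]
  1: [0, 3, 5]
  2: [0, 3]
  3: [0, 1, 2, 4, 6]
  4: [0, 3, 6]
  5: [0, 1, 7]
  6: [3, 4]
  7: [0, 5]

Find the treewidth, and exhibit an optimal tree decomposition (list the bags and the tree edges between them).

Every bag has size at most 3, so the width is 3 − 1 = 2 and tw(G) ≤ 2. For the lower bound, the 3 vertices {0, 1, 3} are pairwise adjacent, and any tree decomposition puts a clique entirely inside one bag — forcing width ≥ 2. Hence tw(G) = 2 exactly.

Treewidth 2.
Bags: B1 = {0, 1, 3}  B2 = {0, 1, 5}  B3 = {0, 2, 3}  B4 = {0, 5, 7}  B5 = {0, 3, 4}  B6 = {3, 4, 6}
Tree: B1–B2, B1–B3, B2–B4, B3–B5, B5–B6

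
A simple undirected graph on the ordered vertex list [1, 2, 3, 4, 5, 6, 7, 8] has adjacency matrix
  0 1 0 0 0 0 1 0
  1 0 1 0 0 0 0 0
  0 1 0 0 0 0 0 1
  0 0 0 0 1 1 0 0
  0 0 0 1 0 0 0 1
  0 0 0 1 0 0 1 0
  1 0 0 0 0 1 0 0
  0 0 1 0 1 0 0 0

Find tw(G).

A width-2 tree decomposition is:
Bags: B1 = {2, 3, 8}  B2 = {1, 2, 8}  B3 = {1, 7, 8}  B4 = {6, 7, 8}  B5 = {4, 6, 8}  B6 = {4, 5, 8}
Tree: B1–B2, B2–B3, B3–B4, B4–B5, B5–B6
Every bag has size at most 3, so the width is 3 − 1 = 2 and tw(G) ≤ 2. The edges 8–3–2–1–7–6–4–5–8 form a cycle, so G is not a tree and its treewidth is at least 2. Therefore the treewidth is 2.

2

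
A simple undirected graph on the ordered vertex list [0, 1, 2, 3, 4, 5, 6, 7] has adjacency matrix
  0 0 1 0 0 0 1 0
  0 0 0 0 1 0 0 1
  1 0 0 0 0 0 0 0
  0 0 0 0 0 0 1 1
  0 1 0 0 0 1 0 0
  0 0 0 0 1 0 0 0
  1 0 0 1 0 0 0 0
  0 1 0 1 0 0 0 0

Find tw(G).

1

A width-1 tree decomposition is:
Bags: B1 = {0, 2}  B2 = {0, 6}  B3 = {3, 6}  B4 = {3, 7}  B5 = {1, 7}  B6 = {1, 4}  B7 = {4, 5}
Tree: B1–B2, B2–B3, B3–B4, B4–B5, B5–B6, B6–B7
Each bag holds 2 vertices, so the decomposition has width 1, which upper-bounds the treewidth. G has an edge, so its treewidth is at least 1. Therefore the treewidth is 1.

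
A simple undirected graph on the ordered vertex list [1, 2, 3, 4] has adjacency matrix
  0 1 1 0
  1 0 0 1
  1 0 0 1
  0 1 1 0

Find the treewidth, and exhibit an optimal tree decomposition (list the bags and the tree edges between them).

Every bag has size at most 3, so the width is 3 − 1 = 2 and tw(G) ≤ 2. For the lower bound, G contains the cycle 4–3–1–2–4, so G is not a forest; only forests have treewidth ≤ 1, hence tw(G) ≥ 2. The upper and lower bounds meet at 2, so that is the treewidth.

Treewidth 2.
One optimal decomposition is:
Bags: B1 = {1, 3, 4}  B2 = {1, 2, 4}
Tree: B1–B2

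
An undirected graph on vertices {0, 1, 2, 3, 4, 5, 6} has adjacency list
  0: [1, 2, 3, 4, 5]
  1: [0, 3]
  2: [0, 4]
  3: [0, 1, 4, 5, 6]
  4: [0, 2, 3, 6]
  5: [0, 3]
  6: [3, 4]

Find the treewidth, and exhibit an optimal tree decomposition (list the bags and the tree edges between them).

The largest bag has 3 vertices, giving width 2; this decomposition certifies tw(G) ≤ 2. On the other hand G contains the 3-clique {0, 2, 4}. A clique must lie in a single bag of any decomposition, so no decomposition can have width below 2. The upper and lower bounds meet at 2, so that is the treewidth.

Treewidth 2.
One optimal decomposition is:
Bags: B1 = {0, 1, 3}  B2 = {0, 3, 4}  B3 = {0, 2, 4}  B4 = {3, 4, 6}  B5 = {0, 3, 5}
Tree: B1–B2, B2–B3, B2–B4, B2–B5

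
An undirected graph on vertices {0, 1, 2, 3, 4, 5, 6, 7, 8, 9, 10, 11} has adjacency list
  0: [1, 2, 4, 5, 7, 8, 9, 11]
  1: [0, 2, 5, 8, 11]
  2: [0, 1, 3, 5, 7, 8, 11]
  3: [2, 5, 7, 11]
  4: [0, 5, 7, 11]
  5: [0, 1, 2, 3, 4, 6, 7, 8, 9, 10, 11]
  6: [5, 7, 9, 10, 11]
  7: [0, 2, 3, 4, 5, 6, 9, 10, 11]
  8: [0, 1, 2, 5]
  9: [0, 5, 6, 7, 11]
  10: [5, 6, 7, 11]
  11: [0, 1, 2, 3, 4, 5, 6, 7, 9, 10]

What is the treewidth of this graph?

A width-4 tree decomposition is:
Bags: B1 = {0, 5, 7, 9, 11}  B2 = {5, 6, 7, 9, 11}  B3 = {0, 2, 5, 7, 11}  B4 = {0, 1, 2, 5, 11}  B5 = {0, 4, 5, 7, 11}  B6 = {2, 3, 5, 7, 11}  B7 = {0, 1, 2, 5, 8}  B8 = {5, 6, 7, 10, 11}
Tree: B1–B2, B1–B3, B3–B4, B3–B5, B3–B6, B4–B7, B2–B8
The largest bag has 5 vertices, giving width 4; this decomposition certifies tw(G) ≤ 4. For the lower bound, the 5 vertices {0, 1, 2, 5, 8} are pairwise adjacent, and any tree decomposition puts a clique entirely inside one bag — forcing width ≥ 4. Hence tw(G) = 4 exactly.

4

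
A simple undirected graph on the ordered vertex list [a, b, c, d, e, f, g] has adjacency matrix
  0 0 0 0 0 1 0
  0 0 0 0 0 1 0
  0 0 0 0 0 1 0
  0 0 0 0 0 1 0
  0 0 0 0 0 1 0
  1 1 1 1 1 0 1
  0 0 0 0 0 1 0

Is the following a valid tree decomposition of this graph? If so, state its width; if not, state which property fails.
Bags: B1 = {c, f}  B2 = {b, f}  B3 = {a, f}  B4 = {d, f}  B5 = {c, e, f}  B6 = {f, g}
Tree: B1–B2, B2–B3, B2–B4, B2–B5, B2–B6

A tree decomposition must satisfy three properties: every vertex lies in some bag; for every edge, both endpoints lie together in some bag; and for every vertex, the bags containing it form a connected subtree. Here bags containing vertex c are not connected in the tree, so the decomposition is invalid.

No — bags containing vertex c are not connected in the tree.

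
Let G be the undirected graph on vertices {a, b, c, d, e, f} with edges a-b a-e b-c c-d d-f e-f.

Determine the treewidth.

2

A width-2 tree decomposition is:
Bags: B1 = {a, b, c}  B2 = {a, c, d}  B3 = {a, d, f}  B4 = {a, e, f}
Tree: B1–B2, B2–B3, B3–B4
The largest bag has 3 vertices, giving width 2; this decomposition certifies tw(G) ≤ 2. The edges a–b–c–d–f–e–a form a cycle, so G is not a tree and its treewidth is at least 2. Hence tw(G) = 2 exactly.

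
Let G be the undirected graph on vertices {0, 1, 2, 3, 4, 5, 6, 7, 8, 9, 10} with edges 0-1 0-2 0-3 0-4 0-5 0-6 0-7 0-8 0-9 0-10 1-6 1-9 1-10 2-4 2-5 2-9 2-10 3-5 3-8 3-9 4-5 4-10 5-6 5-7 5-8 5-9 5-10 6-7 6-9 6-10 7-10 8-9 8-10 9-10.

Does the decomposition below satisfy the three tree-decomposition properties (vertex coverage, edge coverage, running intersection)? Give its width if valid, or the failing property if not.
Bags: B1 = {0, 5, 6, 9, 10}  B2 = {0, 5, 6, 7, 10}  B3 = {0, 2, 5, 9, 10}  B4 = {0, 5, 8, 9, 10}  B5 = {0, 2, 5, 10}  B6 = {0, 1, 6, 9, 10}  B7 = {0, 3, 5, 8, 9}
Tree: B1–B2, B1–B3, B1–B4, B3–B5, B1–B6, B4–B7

No — vertex 4 appears in no bag.

A tree decomposition must satisfy three properties: every vertex lies in some bag; for every edge, both endpoints lie together in some bag; and for every vertex, the bags containing it form a connected subtree. Here vertex 4 appears in no bag, so the decomposition is invalid.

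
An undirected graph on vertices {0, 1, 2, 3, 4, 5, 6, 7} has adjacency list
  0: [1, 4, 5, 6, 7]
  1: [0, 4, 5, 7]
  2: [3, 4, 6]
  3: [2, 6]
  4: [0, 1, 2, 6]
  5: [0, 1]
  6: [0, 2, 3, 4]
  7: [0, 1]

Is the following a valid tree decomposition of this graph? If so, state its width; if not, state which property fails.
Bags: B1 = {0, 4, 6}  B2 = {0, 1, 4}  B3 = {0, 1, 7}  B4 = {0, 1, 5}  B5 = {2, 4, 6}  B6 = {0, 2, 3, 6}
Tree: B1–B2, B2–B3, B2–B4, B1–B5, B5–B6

A tree decomposition must satisfy three properties: every vertex lies in some bag; for every edge, both endpoints lie together in some bag; and for every vertex, the bags containing it form a connected subtree. Here bags containing vertex 0 are not connected in the tree, so the decomposition is invalid.

No — bags containing vertex 0 are not connected in the tree.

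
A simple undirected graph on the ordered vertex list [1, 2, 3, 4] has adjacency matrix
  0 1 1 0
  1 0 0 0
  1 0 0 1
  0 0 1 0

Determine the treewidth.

1

A width-1 tree decomposition is:
Bags: B1 = {1, 2}  B2 = {1, 3}  B3 = {3, 4}
Tree: B1–B2, B2–B3
Every bag has size at most 2, so the width is 2 − 1 = 1 and tw(G) ≤ 1. Any graph with an edge has treewidth ≥ 1, and G has the edge 2–1. Therefore the treewidth is 1.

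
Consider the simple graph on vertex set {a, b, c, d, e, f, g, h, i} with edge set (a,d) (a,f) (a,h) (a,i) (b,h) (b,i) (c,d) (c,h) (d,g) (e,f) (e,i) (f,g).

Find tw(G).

A width-3 tree decomposition is:
Bags: B1 = {c, d, g, h}  B2 = {a, d, g, h}  B3 = {a, f, g, h}  B4 = {a, b, f, h}  B5 = {a, b, f, i}  B6 = {b, e, f, i}
Tree: B1–B2, B2–B3, B3–B4, B4–B5, B5–B6
Each bag holds 4 vertices, so the decomposition has width 3, which upper-bounds the treewidth. For the lower bound: the 4 vertex sets {c,d,g}, {h}, {a}, {b,e,f,i} are disjoint, each induces a connected subgraph, and every pair is joined by at least one edge of G. Contracting each set to a single vertex therefore yields K_{4} as a minor, and since treewidth is minor-monotone, tw(G) ≥ tw(K_{4}) = 3. Hence tw(G) = 3 exactly.

3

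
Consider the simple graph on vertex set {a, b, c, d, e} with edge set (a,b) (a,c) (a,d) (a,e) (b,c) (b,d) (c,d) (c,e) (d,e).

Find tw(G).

A width-3 tree decomposition is:
Bags: B1 = {a, b, c, d}  B2 = {a, c, d, e}
Tree: B1–B2
Every bag has size at most 4, so the width is 4 − 1 = 3 and tw(G) ≤ 3. For the lower bound, the 4 vertices {a, c, d, e} are pairwise adjacent, and any tree decomposition puts a clique entirely inside one bag — forcing width ≥ 3. The upper and lower bounds meet at 3, so that is the treewidth.

3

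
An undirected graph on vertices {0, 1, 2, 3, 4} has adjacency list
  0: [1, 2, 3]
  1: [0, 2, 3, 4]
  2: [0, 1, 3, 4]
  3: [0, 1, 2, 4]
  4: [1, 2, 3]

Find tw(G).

3

A width-3 tree decomposition is:
Bags: B1 = {0, 1, 2, 3}  B2 = {1, 2, 3, 4}
Tree: B1–B2
The largest bag has 4 vertices, giving width 3; this decomposition certifies tw(G) ≤ 3. For the lower bound, the 4 vertices {0, 1, 2, 3} are pairwise adjacent, and any tree decomposition puts a clique entirely inside one bag — forcing width ≥ 3. Combining the bounds, tw(G) = 3.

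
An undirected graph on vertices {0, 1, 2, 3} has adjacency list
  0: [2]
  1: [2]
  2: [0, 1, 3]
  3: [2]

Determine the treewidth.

1

A width-1 tree decomposition is:
Bags: B1 = {2, 3}  B2 = {1, 2}  B3 = {0, 2}
Tree: B1–B2, B2–B3
The largest bag has 2 vertices, giving width 1; this decomposition certifies tw(G) ≤ 1. Any graph with an edge has treewidth ≥ 1, and G has the edge 2–3. Hence tw(G) = 1 exactly.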